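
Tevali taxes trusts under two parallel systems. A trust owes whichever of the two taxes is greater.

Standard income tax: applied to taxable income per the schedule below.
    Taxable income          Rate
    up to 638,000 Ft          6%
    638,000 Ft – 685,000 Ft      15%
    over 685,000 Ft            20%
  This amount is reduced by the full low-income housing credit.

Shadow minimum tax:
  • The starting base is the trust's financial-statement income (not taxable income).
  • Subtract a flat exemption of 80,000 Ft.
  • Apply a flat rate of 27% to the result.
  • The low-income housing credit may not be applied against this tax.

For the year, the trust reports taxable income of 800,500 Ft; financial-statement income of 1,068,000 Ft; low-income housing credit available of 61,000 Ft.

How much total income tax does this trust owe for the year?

Shadow minimum tax:
  Base (financial-statement income): 1,068,000 Ft
  Less exemption 80,000 Ft → base 988,000 Ft
  988,000 Ft × 27% = 266,760 Ft

Standard income tax:
  638,000 Ft × 6% = 38,280 Ft
  47,000 Ft × 15% = 7,050 Ft
  115,500 Ft × 20% = 23,100 Ft
  → 68,430 Ft
  Less low-income housing credit 61,000 Ft → 7,430 Ft

266,760 Ft > 7,430 Ft, so the shadow minimum tax is the binding amount.

266,760 Ft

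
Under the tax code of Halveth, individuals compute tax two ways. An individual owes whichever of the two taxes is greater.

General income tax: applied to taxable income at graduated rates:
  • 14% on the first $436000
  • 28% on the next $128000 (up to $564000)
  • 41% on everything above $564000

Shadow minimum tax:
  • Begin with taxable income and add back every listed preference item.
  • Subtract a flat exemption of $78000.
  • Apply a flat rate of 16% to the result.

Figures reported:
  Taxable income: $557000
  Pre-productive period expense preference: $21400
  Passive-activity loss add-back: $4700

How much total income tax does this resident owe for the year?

$94920

Shadow minimum tax:
  Adjusted income: $557000 + $21400 + $4700 = $583100
  Less exemption $78000 → base $505100
  $505100 × 16% = $80816

General income tax:
  $436000 × 14% = $61040
  $121000 × 28% = $33880
  → $94920

$94920 > $80816, so the general income tax governs.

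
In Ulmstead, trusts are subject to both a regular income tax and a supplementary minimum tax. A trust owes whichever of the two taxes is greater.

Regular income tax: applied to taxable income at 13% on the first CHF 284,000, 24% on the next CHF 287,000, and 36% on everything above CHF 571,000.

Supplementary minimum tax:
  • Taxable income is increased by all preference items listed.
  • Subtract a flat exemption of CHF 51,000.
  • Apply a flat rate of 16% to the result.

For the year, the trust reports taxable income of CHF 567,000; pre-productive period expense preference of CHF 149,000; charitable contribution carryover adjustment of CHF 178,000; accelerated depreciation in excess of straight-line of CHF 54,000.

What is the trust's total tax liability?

CHF 143,520

Regular income tax:
  CHF 284,000 × 13% = CHF 36,920
  CHF 283,000 × 24% = CHF 67,920
  → CHF 104,840

Supplementary minimum tax:
  Adjusted income: CHF 567,000 + CHF 149,000 + CHF 178,000 + CHF 54,000 = CHF 948,000
  Less exemption CHF 51,000 → base CHF 897,000
  CHF 897,000 × 16% = CHF 143,520

CHF 143,520 > CHF 104,840, so the supplementary minimum tax is the binding amount.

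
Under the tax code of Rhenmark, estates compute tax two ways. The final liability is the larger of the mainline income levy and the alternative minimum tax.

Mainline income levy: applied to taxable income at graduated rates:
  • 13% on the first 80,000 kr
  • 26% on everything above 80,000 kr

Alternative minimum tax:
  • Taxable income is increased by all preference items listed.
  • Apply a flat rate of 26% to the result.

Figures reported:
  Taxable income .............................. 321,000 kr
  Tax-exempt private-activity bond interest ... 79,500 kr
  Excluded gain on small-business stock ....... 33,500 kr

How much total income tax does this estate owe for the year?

Alternative minimum tax:
  Adjusted income: 321,000 kr + 79,500 kr + 33,500 kr = 434,000 kr
  434,000 kr × 26% = 112,840 kr

Mainline income levy:
  80,000 kr × 13% = 10,400 kr
  241,000 kr × 26% = 62,660 kr
  → 73,060 kr

112,840 kr > 73,060 kr, so the alternative minimum tax is the binding amount.

112,840 kr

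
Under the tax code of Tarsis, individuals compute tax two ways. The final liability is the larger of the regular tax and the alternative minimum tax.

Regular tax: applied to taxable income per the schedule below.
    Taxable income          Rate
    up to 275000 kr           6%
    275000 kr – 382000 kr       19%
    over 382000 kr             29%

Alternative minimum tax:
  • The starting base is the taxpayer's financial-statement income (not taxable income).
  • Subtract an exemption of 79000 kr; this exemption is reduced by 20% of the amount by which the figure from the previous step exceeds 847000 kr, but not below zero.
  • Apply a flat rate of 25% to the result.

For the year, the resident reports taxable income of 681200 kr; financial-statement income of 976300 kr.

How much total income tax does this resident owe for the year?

230790 kr

Regular tax:
  275000 kr × 6% = 16500 kr
  107000 kr × 19% = 20330 kr
  299200 kr × 29% = 86768 kr
  → 123598 kr

Alternative minimum tax:
  Base (financial-statement income): 976300 kr
  Exemption: 79000 kr − 20% × (976300 kr − 847000 kr) = 79000 kr − 25860 kr = 53140 kr
  Base: 976300 kr − 53140 kr = 923160 kr
  923160 kr × 25% = 230790 kr

230790 kr > 123598 kr, so the alternative minimum tax is the binding amount.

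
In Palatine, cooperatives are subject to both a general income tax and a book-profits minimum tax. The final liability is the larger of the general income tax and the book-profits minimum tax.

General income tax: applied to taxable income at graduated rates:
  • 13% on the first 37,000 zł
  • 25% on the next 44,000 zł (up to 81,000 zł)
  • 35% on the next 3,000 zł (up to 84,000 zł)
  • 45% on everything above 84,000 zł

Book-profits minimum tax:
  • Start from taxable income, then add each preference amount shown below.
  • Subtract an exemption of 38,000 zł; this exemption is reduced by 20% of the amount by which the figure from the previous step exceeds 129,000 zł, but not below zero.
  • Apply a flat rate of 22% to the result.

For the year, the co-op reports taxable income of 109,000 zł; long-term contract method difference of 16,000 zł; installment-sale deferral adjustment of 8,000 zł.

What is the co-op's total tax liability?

28,110 zł

Book-profits minimum tax:
  Adjusted income: 109,000 zł + 16,000 zł + 8,000 zł = 133,000 zł
  Exemption: 38,000 zł − 20% × (133,000 zł − 129,000 zł) = 38,000 zł − 800 zł = 37,200 zł
  Base: 133,000 zł − 37,200 zł = 95,800 zł
  95,800 zł × 22% = 21,076 zł

General income tax:
  37,000 zł × 13% = 4,810 zł
  44,000 zł × 25% = 11,000 zł
  3,000 zł × 35% = 1,050 zł
  25,000 zł × 45% = 11,250 zł
  → 28,110 zł

28,110 zł > 21,076 zł, so the general income tax governs.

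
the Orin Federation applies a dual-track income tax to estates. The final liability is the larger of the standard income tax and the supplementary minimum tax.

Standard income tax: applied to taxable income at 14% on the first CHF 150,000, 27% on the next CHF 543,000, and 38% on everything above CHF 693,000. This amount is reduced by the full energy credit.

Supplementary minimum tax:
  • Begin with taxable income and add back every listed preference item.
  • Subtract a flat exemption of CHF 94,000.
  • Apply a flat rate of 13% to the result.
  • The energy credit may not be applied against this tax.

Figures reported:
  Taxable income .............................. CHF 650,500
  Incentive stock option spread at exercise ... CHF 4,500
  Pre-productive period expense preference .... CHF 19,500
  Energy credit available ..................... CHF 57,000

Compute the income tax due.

Supplementary minimum tax:
  Adjusted income: CHF 650,500 + CHF 4,500 + CHF 19,500 = CHF 674,500
  Less exemption CHF 94,000 → base CHF 580,500
  CHF 580,500 × 13% = CHF 75,465

Standard income tax:
  CHF 150,000 × 14% = CHF 21,000
  CHF 500,500 × 27% = CHF 135,135
  → CHF 156,135
  Less energy credit CHF 57,000 → CHF 99,135

CHF 99,135 > CHF 75,465, so the standard income tax governs.

CHF 99,135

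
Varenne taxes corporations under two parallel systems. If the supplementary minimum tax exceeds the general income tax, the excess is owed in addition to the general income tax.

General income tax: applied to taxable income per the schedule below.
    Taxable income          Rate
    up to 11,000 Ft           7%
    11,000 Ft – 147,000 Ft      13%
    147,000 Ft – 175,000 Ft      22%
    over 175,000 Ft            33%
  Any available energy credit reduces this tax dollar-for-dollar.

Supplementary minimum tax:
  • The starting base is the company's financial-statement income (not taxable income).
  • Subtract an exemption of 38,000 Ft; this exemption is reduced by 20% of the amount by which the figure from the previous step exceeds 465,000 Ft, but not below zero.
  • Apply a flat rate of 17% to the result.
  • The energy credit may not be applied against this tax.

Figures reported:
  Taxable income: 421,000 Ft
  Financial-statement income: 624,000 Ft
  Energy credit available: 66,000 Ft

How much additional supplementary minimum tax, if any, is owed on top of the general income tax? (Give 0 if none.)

General income tax:
  11,000 Ft × 7% = 770 Ft
  136,000 Ft × 13% = 17,680 Ft
  28,000 Ft × 22% = 6,160 Ft
  246,000 Ft × 33% = 81,180 Ft
  → 105,790 Ft
  Less energy credit 66,000 Ft → 39,790 Ft

Supplementary minimum tax:
  Base (financial-statement income): 624,000 Ft
  Exemption: 38,000 Ft − 20% × (624,000 Ft − 465,000 Ft) = 38,000 Ft − 31,800 Ft = 6,200 Ft
  Base: 624,000 Ft − 6,200 Ft = 617,800 Ft
  617,800 Ft × 17% = 105,026 Ft

Excess of supplementary minimum tax over general income tax: 105,026 Ft − 39,790 Ft = 65,236 Ft.

65,236 Ft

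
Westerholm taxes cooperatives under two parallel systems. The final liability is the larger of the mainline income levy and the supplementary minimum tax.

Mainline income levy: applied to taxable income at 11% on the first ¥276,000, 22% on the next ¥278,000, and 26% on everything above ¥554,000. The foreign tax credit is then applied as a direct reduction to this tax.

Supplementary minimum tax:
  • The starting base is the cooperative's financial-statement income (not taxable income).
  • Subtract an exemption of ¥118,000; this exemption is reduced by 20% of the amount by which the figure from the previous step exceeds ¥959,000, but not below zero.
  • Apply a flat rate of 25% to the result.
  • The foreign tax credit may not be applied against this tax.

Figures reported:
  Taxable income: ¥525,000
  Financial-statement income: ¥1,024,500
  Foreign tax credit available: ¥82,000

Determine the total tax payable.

Mainline income levy:
  ¥276,000 × 11% = ¥30,360
  ¥249,000 × 22% = ¥54,780
  → ¥85,140
  Less foreign tax credit ¥82,000 → ¥3,140

Supplementary minimum tax:
  Base (financial-statement income): ¥1,024,500
  Exemption: ¥118,000 − 20% × (¥1,024,500 − ¥959,000) = ¥118,000 − ¥13,100 = ¥104,900
  Base: ¥1,024,500 − ¥104,900 = ¥919,600
  ¥919,600 × 25% = ¥229,900

¥229,900 > ¥3,140, so the supplementary minimum tax is the binding amount.

¥229,900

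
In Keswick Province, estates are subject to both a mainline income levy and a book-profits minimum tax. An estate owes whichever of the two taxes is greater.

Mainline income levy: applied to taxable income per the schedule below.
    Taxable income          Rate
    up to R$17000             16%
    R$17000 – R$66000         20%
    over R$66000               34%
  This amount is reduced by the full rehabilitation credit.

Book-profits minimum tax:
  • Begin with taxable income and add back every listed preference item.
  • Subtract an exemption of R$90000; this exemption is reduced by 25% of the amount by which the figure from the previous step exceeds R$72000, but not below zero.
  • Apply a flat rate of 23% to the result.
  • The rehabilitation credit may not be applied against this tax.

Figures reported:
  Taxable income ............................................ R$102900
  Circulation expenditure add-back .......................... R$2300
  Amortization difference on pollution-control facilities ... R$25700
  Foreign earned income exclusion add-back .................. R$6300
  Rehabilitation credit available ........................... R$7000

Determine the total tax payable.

Book-profits minimum tax:
  Adjusted income: R$102900 + R$2300 + R$25700 + R$6300 = R$137200
  Exemption: R$90000 − 25% × (R$137200 − R$72000) = R$90000 − R$16300 = R$73700
  Base: R$137200 − R$73700 = R$63500
  R$63500 × 23% = R$14605

Mainline income levy:
  R$17000 × 16% = R$2720
  R$49000 × 20% = R$9800
  R$36900 × 34% = R$12546
  → R$25066
  Less rehabilitation credit R$7000 → R$18066

R$18066 > R$14605, so the mainline income levy governs.

R$18066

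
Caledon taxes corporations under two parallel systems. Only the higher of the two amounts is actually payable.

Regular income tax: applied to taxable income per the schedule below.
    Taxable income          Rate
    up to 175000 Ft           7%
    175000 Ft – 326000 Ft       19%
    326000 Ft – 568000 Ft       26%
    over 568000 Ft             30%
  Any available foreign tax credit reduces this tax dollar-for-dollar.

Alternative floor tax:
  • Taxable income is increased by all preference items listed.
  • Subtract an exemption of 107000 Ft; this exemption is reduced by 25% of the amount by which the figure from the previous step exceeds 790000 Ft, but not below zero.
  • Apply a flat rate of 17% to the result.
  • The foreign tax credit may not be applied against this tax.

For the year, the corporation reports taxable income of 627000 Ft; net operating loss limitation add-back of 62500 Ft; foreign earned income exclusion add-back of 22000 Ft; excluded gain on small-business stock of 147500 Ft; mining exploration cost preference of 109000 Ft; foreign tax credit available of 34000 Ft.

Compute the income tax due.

Alternative floor tax:
  Adjusted income: 627000 Ft + 62500 Ft + 22000 Ft + 147500 Ft + 109000 Ft = 968000 Ft
  Exemption: 107000 Ft − 25% × (968000 Ft − 790000 Ft) = 107000 Ft − 44500 Ft = 62500 Ft
  Base: 968000 Ft − 62500 Ft = 905500 Ft
  905500 Ft × 17% = 153935 Ft

Regular income tax:
  175000 Ft × 7% = 12250 Ft
  151000 Ft × 19% = 28690 Ft
  242000 Ft × 26% = 62920 Ft
  59000 Ft × 30% = 17700 Ft
  → 121560 Ft
  Less foreign tax credit 34000 Ft → 87560 Ft

153935 Ft > 87560 Ft, so the alternative floor tax is the binding amount.

153935 Ft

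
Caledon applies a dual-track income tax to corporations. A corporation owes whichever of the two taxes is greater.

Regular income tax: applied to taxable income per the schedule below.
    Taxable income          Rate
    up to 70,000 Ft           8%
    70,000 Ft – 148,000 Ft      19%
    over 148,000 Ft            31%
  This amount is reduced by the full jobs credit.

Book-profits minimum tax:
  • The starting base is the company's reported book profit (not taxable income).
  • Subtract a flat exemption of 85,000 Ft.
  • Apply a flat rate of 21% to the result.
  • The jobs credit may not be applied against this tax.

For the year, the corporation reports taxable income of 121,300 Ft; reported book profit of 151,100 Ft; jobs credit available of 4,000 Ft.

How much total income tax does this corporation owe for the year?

Book-profits minimum tax:
  Base (reported book profit): 151,100 Ft
  Less exemption 85,000 Ft → base 66,100 Ft
  66,100 Ft × 21% = 13,881 Ft

Regular income tax:
  70,000 Ft × 8% = 5,600 Ft
  51,300 Ft × 19% = 9,747 Ft
  → 15,347 Ft
  Less jobs credit 4,000 Ft → 11,347 Ft

13,881 Ft > 11,347 Ft, so the book-profits minimum tax is the binding amount.

13,881 Ft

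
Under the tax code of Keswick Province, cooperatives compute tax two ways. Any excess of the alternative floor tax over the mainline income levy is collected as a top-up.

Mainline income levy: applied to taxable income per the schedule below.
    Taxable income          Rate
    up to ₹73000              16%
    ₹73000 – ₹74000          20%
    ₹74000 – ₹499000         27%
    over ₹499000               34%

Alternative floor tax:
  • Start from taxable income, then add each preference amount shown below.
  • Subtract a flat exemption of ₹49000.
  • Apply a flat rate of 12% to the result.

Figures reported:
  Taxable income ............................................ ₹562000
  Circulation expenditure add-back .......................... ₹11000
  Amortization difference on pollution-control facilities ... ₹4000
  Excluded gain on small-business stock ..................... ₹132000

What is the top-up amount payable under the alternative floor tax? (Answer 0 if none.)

Mainline income levy:
  ₹73000 × 16% = ₹11680
  ₹1000 × 20% = ₹200
  ₹425000 × 27% = ₹114750
  ₹63000 × 34% = ₹21420
  → ₹148050

Alternative floor tax:
  Adjusted income: ₹562000 + ₹11000 + ₹4000 + ₹132000 = ₹709000
  Less exemption ₹49000 → base ₹660000
  ₹660000 × 12% = ₹79200

₹79200 ≤ ₹148050, so no add-on is due.

₹0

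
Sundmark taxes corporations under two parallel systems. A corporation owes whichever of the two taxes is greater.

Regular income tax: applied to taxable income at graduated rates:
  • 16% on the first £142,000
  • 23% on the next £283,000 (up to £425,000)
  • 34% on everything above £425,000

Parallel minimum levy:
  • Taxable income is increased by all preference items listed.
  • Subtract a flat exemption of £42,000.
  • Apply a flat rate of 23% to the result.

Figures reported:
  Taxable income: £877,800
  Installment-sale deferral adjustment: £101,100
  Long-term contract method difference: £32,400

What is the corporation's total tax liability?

Regular income tax:
  £142,000 × 16% = £22,720
  £283,000 × 23% = £65,090
  £452,800 × 34% = £153,952
  → £241,762

Parallel minimum levy:
  Adjusted income: £877,800 + £101,100 + £32,400 = £1,011,300
  Less exemption £42,000 → base £969,300
  £969,300 × 23% = £222,939

£241,762 > £222,939, so the regular income tax governs.

£241,762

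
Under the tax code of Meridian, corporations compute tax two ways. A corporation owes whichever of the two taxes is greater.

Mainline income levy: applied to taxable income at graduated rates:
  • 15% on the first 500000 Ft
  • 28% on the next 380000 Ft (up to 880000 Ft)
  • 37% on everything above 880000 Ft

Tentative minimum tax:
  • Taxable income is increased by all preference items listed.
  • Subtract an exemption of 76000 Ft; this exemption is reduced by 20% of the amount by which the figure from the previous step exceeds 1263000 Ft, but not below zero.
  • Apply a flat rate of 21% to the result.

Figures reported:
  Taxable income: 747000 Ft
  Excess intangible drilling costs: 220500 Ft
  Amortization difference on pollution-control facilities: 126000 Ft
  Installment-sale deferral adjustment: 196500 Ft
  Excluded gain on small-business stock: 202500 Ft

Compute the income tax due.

307104 Ft

Tentative minimum tax:
  Adjusted income: 747000 Ft + 220500 Ft + 126000 Ft + 196500 Ft + 202500 Ft = 1492500 Ft
  Exemption: 76000 Ft − 20% × (1492500 Ft − 1263000 Ft) = 76000 Ft − 45900 Ft = 30100 Ft
  Base: 1492500 Ft − 30100 Ft = 1462400 Ft
  1462400 Ft × 21% = 307104 Ft

Mainline income levy:
  500000 Ft × 15% = 75000 Ft
  247000 Ft × 28% = 69160 Ft
  → 144160 Ft

307104 Ft > 144160 Ft, so the tentative minimum tax is the binding amount.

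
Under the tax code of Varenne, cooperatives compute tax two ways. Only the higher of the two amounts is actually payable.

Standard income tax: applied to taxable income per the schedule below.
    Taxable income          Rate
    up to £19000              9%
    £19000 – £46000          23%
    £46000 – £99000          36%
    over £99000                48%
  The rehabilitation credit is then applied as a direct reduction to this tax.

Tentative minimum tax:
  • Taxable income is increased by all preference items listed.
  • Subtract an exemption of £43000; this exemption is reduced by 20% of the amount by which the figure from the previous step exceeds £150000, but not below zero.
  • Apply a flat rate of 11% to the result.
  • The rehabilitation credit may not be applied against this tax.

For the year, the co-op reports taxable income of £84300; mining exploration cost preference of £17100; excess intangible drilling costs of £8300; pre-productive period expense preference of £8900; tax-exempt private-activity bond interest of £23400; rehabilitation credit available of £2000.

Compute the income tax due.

Standard income tax:
  £19000 × 9% = £1710
  £27000 × 23% = £6210
  £38300 × 36% = £13788
  → £21708
  Less rehabilitation credit £2000 → £19708

Tentative minimum tax:
  Adjusted income: £84300 + £17100 + £8300 + £8900 + £23400 = £142000
  Exemption: £142000 ≤ £150000, so full £43000 applies
  Base: £142000 − £43000 = £99000
  £99000 × 11% = £10890

£19708 > £10890, so the standard income tax governs.

£19708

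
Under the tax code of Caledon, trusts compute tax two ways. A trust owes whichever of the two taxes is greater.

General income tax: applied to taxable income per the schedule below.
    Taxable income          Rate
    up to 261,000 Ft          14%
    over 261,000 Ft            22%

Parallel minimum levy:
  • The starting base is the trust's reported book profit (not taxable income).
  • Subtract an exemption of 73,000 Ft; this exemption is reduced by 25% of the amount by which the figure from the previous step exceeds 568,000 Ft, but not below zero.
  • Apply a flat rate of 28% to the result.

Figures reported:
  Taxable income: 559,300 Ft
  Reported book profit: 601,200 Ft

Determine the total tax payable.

150,220 Ft

General income tax:
  261,000 Ft × 14% = 36,540 Ft
  298,300 Ft × 22% = 65,626 Ft
  → 102,166 Ft

Parallel minimum levy:
  Base (reported book profit): 601,200 Ft
  Exemption: 73,000 Ft − 25% × (601,200 Ft − 568,000 Ft) = 73,000 Ft − 8,300 Ft = 64,700 Ft
  Base: 601,200 Ft − 64,700 Ft = 536,500 Ft
  536,500 Ft × 28% = 150,220 Ft

150,220 Ft > 102,166 Ft, so the parallel minimum levy is the binding amount.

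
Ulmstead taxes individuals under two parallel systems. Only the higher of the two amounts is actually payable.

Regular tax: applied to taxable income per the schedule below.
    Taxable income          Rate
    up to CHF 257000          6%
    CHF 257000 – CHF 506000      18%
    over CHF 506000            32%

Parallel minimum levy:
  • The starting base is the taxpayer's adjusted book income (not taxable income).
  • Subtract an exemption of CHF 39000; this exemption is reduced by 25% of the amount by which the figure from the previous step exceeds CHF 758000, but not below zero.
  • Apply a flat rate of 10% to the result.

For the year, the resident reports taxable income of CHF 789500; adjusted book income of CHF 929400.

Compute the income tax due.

CHF 150960

Parallel minimum levy:
  Base (adjusted book income): CHF 929400
  Exemption: 25% × (CHF 929400 − CHF 758000) = CHF 42850 ≥ CHF 39000, so the exemption is fully phased out
  Base: CHF 929400 − CHF 0 = CHF 929400
  CHF 929400 × 10% = CHF 92940

Regular tax:
  CHF 257000 × 6% = CHF 15420
  CHF 249000 × 18% = CHF 44820
  CHF 283500 × 32% = CHF 90720
  → CHF 150960

CHF 150960 > CHF 92940, so the regular tax governs.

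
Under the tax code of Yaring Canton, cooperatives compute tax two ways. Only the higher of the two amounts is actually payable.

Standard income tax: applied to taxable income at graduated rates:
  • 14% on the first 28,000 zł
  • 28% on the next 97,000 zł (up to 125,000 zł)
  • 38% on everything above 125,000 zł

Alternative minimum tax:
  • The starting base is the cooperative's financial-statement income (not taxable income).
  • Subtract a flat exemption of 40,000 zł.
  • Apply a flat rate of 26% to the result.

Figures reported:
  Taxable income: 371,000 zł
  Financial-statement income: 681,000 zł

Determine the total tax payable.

166,660 zł

Alternative minimum tax:
  Base (financial-statement income): 681,000 zł
  Less exemption 40,000 zł → base 641,000 zł
  641,000 zł × 26% = 166,660 zł

Standard income tax:
  28,000 zł × 14% = 3,920 zł
  97,000 zł × 28% = 27,160 zł
  246,000 zł × 38% = 93,480 zł
  → 124,560 zł

166,660 zł > 124,560 zł, so the alternative minimum tax is the binding amount.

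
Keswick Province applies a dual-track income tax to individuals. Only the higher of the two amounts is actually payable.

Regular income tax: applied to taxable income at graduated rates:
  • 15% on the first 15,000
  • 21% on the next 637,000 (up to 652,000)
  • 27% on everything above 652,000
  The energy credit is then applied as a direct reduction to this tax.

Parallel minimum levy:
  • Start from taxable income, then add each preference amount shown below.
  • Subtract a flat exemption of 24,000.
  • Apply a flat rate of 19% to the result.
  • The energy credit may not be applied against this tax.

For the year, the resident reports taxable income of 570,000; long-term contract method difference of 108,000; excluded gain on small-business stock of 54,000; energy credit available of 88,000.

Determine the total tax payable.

134,520

Regular income tax:
  15,000 × 15% = 2,250
  555,000 × 21% = 116,550
  → 118,800
  Less energy credit 88,000 → 30,800

Parallel minimum levy:
  Adjusted income: 570,000 + 108,000 + 54,000 = 732,000
  Less exemption 24,000 → base 708,000
  708,000 × 19% = 134,520

134,520 > 30,800, so the parallel minimum levy is the binding amount.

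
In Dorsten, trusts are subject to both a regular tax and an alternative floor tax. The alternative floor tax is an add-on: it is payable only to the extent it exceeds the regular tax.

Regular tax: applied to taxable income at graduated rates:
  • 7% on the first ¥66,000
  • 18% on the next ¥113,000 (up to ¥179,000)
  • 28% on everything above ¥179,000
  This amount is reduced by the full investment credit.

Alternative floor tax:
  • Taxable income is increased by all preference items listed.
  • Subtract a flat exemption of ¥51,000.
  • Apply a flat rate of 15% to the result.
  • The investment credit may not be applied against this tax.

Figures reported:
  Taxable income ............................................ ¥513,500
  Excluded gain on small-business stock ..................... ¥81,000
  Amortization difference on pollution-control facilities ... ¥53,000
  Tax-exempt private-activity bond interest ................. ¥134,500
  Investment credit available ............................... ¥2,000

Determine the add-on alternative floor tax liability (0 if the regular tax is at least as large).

¥0

Regular tax:
  ¥66,000 × 7% = ¥4,620
  ¥113,000 × 18% = ¥20,340
  ¥334,500 × 28% = ¥93,660
  → ¥118,620
  Less investment credit ¥2,000 → ¥116,620

Alternative floor tax:
  Adjusted income: ¥513,500 + ¥81,000 + ¥53,000 + ¥134,500 = ¥782,000
  Less exemption ¥51,000 → base ¥731,000
  ¥731,000 × 15% = ¥109,650

¥109,650 ≤ ¥116,620, so no add-on is due.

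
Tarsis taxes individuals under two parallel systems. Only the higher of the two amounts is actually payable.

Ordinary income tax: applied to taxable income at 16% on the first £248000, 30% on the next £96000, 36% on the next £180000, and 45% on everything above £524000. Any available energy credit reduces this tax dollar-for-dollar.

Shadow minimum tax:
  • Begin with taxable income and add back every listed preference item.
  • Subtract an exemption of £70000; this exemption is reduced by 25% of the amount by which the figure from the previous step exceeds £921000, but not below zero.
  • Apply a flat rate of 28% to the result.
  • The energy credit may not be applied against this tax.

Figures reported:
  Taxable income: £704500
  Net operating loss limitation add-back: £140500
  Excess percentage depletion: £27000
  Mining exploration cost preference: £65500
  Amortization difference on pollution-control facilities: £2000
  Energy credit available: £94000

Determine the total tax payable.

£244755

Shadow minimum tax:
  Adjusted income: £704500 + £140500 + £27000 + £65500 + £2000 = £939500
  Exemption: £70000 − 25% × (£939500 − £921000) = £70000 − £4625 = £65375
  Base: £939500 − £65375 = £874125
  £874125 × 28% = £244755

Ordinary income tax:
  £248000 × 16% = £39680
  £96000 × 30% = £28800
  £180000 × 36% = £64800
  £180500 × 45% = £81225
  → £214505
  Less energy credit £94000 → £120505

£244755 > £120505, so the shadow minimum tax is the binding amount.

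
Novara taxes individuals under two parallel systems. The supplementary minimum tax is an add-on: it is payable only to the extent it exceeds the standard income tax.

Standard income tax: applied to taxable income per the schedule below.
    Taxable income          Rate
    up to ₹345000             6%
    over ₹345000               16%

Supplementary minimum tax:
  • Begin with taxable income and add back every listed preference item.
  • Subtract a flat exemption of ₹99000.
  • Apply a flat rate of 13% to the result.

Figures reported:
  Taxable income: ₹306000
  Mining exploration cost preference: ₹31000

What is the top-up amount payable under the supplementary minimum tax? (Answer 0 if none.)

₹12580

Standard income tax:
  ₹306000 × 6% = ₹18360

Supplementary minimum tax:
  Adjusted income: ₹306000 + ₹31000 = ₹337000
  Less exemption ₹99000 → base ₹238000
  ₹238000 × 13% = ₹30940

Excess of supplementary minimum tax over standard income tax: ₹30940 − ₹18360 = ₹12580.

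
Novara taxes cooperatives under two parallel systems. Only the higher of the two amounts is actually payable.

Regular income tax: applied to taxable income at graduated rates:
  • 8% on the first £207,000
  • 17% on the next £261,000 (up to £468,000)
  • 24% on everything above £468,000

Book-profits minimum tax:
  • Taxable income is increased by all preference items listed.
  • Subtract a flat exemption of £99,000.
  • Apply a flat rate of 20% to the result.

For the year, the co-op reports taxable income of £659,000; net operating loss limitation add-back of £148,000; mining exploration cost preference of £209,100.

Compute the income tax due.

£183,420

Regular income tax:
  £207,000 × 8% = £16,560
  £261,000 × 17% = £44,370
  £191,000 × 24% = £45,840
  → £106,770

Book-profits minimum tax:
  Adjusted income: £659,000 + £148,000 + £209,100 = £1,016,100
  Less exemption £99,000 → base £917,100
  £917,100 × 20% = £183,420

£183,420 > £106,770, so the book-profits minimum tax is the binding amount.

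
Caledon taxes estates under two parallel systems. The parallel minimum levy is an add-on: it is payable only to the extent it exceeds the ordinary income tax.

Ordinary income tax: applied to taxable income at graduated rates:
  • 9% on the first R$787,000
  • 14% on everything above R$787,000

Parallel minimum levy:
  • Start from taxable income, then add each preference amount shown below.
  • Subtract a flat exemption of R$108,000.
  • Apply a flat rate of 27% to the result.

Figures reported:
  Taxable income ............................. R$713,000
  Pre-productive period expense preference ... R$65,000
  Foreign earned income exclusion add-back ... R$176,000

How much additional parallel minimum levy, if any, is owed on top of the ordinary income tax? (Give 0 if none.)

R$164,250

Ordinary income tax:
  R$713,000 × 9% = R$64,170

Parallel minimum levy:
  Adjusted income: R$713,000 + R$65,000 + R$176,000 = R$954,000
  Less exemption R$108,000 → base R$846,000
  R$846,000 × 27% = R$228,420

Excess of parallel minimum levy over ordinary income tax: R$228,420 − R$64,170 = R$164,250.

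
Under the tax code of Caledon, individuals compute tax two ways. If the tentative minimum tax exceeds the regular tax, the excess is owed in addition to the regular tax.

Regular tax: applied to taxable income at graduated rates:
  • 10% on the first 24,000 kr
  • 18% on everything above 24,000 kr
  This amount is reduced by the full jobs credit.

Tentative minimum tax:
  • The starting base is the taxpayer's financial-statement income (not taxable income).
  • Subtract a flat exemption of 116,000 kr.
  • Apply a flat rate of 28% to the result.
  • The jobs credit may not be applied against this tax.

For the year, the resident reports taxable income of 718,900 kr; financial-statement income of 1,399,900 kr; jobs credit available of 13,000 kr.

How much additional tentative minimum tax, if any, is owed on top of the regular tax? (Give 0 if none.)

Tentative minimum tax:
  Base (financial-statement income): 1,399,900 kr
  Less exemption 116,000 kr → base 1,283,900 kr
  1,283,900 kr × 28% = 359,492 kr

Regular tax:
  24,000 kr × 10% = 2,400 kr
  694,900 kr × 18% = 125,082 kr
  → 127,482 kr
  Less jobs credit 13,000 kr → 114,482 kr

Excess of tentative minimum tax over regular tax: 359,492 kr − 114,482 kr = 245,010 kr.

245,010 kr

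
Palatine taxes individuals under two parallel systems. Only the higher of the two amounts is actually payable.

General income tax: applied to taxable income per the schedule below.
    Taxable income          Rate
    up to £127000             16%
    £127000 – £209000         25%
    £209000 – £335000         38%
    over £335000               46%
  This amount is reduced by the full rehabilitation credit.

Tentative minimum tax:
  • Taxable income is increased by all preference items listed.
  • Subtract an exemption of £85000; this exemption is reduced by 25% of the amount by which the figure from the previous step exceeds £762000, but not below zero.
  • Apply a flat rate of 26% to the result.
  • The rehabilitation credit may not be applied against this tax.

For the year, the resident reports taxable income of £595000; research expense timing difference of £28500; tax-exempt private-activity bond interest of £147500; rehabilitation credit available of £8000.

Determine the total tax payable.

Tentative minimum tax:
  Adjusted income: £595000 + £28500 + £147500 = £771000
  Exemption: £85000 − 25% × (£771000 − £762000) = £85000 − £2250 = £82750
  Base: £771000 − £82750 = £688250
  £688250 × 26% = £178945

General income tax:
  £127000 × 16% = £20320
  £82000 × 25% = £20500
  £126000 × 38% = £47880
  £260000 × 46% = £119600
  → £208300
  Less rehabilitation credit £8000 → £200300

£200300 > £178945, so the general income tax governs.

£200300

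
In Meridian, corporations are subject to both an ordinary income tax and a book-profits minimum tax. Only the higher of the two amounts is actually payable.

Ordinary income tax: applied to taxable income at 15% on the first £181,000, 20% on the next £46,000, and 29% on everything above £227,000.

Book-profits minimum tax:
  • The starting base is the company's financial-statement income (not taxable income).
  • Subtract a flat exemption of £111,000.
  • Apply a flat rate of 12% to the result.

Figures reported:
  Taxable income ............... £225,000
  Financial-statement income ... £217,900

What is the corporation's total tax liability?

£35,950

Ordinary income tax:
  £181,000 × 15% = £27,150
  £44,000 × 20% = £8,800
  → £35,950

Book-profits minimum tax:
  Base (financial-statement income): £217,900
  Less exemption £111,000 → base £106,900
  £106,900 × 12% = £12,828

£35,950 > £12,828, so the ordinary income tax governs.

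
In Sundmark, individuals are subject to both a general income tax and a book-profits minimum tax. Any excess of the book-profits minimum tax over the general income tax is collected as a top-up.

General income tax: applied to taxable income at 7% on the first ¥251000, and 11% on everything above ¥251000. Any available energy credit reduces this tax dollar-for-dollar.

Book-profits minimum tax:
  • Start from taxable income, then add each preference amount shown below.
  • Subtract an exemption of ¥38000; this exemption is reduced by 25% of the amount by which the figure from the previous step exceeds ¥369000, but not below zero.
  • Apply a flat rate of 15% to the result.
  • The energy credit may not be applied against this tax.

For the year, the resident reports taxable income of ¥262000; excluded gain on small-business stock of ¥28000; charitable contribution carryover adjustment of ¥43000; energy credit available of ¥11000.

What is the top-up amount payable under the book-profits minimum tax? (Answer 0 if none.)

General income tax:
  ¥251000 × 7% = ¥17570
  ¥11000 × 11% = ¥1210
  → ¥18780
  Less energy credit ¥11000 → ¥7780

Book-profits minimum tax:
  Adjusted income: ¥262000 + ¥28000 + ¥43000 = ¥333000
  Exemption: ¥333000 ≤ ¥369000, so full ¥38000 applies
  Base: ¥333000 − ¥38000 = ¥295000
  ¥295000 × 15% = ¥44250

Excess of book-profits minimum tax over general income tax: ¥44250 − ¥7780 = ¥36470.

¥36470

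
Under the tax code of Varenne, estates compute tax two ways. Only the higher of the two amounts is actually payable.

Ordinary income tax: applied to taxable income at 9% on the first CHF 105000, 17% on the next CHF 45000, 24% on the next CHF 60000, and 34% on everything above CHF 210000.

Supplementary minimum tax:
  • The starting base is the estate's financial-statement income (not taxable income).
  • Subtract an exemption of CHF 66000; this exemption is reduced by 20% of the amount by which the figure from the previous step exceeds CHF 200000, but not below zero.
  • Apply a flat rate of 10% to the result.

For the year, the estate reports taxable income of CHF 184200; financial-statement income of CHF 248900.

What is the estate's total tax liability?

Supplementary minimum tax:
  Base (financial-statement income): CHF 248900
  Exemption: CHF 66000 − 20% × (CHF 248900 − CHF 200000) = CHF 66000 − CHF 9780 = CHF 56220
  Base: CHF 248900 − CHF 56220 = CHF 192680
  CHF 192680 × 10% = CHF 19268

Ordinary income tax:
  CHF 105000 × 9% = CHF 9450
  CHF 45000 × 17% = CHF 7650
  CHF 34200 × 24% = CHF 8208
  → CHF 25308

CHF 25308 > CHF 19268, so the ordinary income tax governs.

CHF 25308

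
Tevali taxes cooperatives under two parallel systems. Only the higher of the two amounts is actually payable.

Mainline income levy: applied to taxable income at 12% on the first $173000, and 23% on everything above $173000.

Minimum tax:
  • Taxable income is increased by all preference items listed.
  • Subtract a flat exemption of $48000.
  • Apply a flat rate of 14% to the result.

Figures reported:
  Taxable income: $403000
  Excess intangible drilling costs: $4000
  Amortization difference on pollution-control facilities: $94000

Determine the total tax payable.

Minimum tax:
  Adjusted income: $403000 + $4000 + $94000 = $501000
  Less exemption $48000 → base $453000
  $453000 × 14% = $63420

Mainline income levy:
  $173000 × 12% = $20760
  $230000 × 23% = $52900
  → $73660

$73660 > $63420, so the mainline income levy governs.

$73660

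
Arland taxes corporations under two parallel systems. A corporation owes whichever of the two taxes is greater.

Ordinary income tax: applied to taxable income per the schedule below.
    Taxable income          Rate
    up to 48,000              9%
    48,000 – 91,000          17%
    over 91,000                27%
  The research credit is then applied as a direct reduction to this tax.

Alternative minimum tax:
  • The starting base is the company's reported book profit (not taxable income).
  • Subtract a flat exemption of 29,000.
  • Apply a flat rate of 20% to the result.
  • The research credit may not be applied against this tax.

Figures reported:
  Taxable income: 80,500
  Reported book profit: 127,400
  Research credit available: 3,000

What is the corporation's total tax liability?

19,680

Alternative minimum tax:
  Base (reported book profit): 127,400
  Less exemption 29,000 → base 98,400
  98,400 × 20% = 19,680

Ordinary income tax:
  48,000 × 9% = 4,320
  32,500 × 17% = 5,525
  → 9,845
  Less research credit 3,000 → 6,845

19,680 > 6,845, so the alternative minimum tax is the binding amount.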